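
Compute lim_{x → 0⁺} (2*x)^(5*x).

Base → 0⁺ and exponent → 0⁺: a 0^0 form.
Take logs: 5x·ln(2x). This is 0·(−∞); rewriting as ln(2x)/(1/(5x)) and applying L'Hôpital gives 0.
Hence the limit is e^0 = 1.

1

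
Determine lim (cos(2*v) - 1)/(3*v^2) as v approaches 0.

-2/3

Direct substitution gives 0/0.
Apply L'Hôpital: lim (-2*sin(2*v))/(6*v), still 0/0.
After 2 applications of L'Hôpital's rule the quotient is (-4*cos(2*v))/(6); substituting v = 0 gives -2/3.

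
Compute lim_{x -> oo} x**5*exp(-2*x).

0

Write as x^5/e^{2x}, an ∞/∞ form.
Exponential growth dominates any polynomial, so repeated L'Hôpital (or the standard result) gives 0.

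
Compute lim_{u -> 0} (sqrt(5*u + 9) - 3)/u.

5/6

Substitution gives 0/0. Multiply numerator and denominator by the conjugate √(9 + 5u) + √9.
The numerator becomes (9 + 5u) − 9 = 5u, so the expression simplifies to 5/(√(9 + 5u) + √9).
Letting u → 0 gives 5/(2√9) = 5/6.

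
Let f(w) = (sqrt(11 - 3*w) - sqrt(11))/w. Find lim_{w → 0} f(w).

-3*√(11)/22

A 0/0 form; rationalise with √(11 - 3w) + √11. This collapses the numerator to -3w, leaving -3/(√(11 - 3w) + √11) → -3/(2√11) = -3*√(11)/22.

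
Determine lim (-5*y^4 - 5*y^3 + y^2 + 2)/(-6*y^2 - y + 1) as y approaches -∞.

∞

The numerator has higher degree (4 > 2); the quotient behaves like (-5/(-6))·y^2 for large |y|.
As y → −∞ this diverges to ∞.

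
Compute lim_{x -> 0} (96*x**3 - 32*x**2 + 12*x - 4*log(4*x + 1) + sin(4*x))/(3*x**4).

Substitution gives 0/0; apply L'Hôpital's rule 4 times.
After differentiating numerator and denominator 4 times the quotient is (256*sin(4*x) + 6144/(4*x + 1)^4)/(72); at x = 0 this is 256/3.

256/3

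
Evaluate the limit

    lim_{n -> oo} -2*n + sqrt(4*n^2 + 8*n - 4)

2

An ∞ − ∞ form. Rationalising with the conjugate, the difference becomes (8n - 4) / (√(4*n^2 + 8*n - 4) + 2n).
For large n the denominator behaves like 2·2n, so the quotient tends to 8/4 = 2.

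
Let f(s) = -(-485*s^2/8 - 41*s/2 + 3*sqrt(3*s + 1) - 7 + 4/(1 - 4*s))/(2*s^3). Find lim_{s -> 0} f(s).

Substitution gives 0/0; apply L'Hôpital's rule 3 times.
After differentiating numerator and denominator 3 times the quotient is (1536/(4*s - 1)^4 + 243/(8*(3*s + 1)^(5/2)))/(-12); at s = 0 this is -4177/32.

-4177/32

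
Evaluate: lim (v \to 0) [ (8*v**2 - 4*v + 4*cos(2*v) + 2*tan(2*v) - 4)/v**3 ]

16/3

Substitution gives 0/0 (the numerator vanishes to order 3).
Expand each term to order v^3: the coefficient of v^3 in 2·tan(2v) is 16/3 and in 4·cos(2v) is 0.
Lower-order terms cancel with the polynomial part, so the numerator is (16/3)·v^3 + o(v^3), and the limit is (16/3)/(1) = 16/3.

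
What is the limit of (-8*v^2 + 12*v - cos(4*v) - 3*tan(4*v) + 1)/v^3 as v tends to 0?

Substitution gives 0/0 (the numerator vanishes to order 3).
Expand each term to order v^3: the coefficient of v^3 in −cos(4v) is 0 and in -3·tan(4v) is -64.
Lower-order terms cancel with the polynomial part, so the numerator is (-64)·v^3 + o(v^3), and the limit is (-64)/(1) = -64.

-64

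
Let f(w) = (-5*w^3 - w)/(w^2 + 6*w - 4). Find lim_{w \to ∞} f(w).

-∞

The numerator has higher degree (3 > 2); the quotient behaves like (-5/(1))·w^1 for large |w|.
As w → +∞ this diverges to -∞.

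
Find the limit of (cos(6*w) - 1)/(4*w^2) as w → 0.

Direct substitution gives 0/0.
Apply L'Hôpital: lim (-6*sin(6*w))/(8*w), still 0/0.
After 2 applications of L'Hôpital's rule the quotient is (-36*cos(6*w))/(8); substituting w = 0 gives -9/2.

-9/2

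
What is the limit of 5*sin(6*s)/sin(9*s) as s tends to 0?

10/3

Substitution gives 0/0.
Divide numerator and denominator by s: sin(6s)/s → 6 and sin(9s)/s → 9, so the limit is 5·6/9 = 10/3.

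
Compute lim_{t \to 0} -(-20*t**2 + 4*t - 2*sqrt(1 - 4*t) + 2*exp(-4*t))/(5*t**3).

Substitution gives 0/0 (the numerator vanishes to order 3).
Expand each term to order t^3: the coefficient of t^3 in -2·√(1 - 4t) is 8 and in 2·e^(-4t) is -64/3.
Lower-order terms cancel with the polynomial part, so the numerator is (-40/3)·t^3 + o(t^3), and the limit is (-40/3)/(-5) = 8/3.

8/3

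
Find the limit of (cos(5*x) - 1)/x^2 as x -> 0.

-25/2

Direct substitution gives 0/0.
Apply L'Hôpital: lim (-5*sin(5*x))/(2*x), still 0/0.
After 2 applications of L'Hôpital's rule the quotient is (-25*cos(5*x))/(2); substituting x = 0 gives -25/2.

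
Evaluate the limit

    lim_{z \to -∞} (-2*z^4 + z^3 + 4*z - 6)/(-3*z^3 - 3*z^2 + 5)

-∞

The numerator has higher degree (4 > 3); the quotient behaves like (-2/(-3))·z^1 for large |z|.
As z → −∞ this diverges to -∞.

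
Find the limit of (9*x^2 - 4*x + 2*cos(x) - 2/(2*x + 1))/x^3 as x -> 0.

Substitution gives 0/0; apply L'Hôpital's rule 3 times.
After differentiating numerator and denominator 3 times the quotient is (2*sin(x) + 96/(2*x + 1)^4)/(6); at x = 0 this is 16.

16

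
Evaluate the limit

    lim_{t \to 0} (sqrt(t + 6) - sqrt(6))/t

√(6)/12

A 0/0 form; rationalise with √(6 + t) + √6. This collapses the numerator to t, leaving 1/(√(6 + t) + √6) → 1/(2√6) = √(6)/12.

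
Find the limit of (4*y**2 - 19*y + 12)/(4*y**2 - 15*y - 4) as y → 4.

13/17

Direct substitution gives 0/0, so factor. Both numerator and denominator have (y - 4) as a factor.
After cancelling, the expression reduces to (4*y - 3)/(4*y + 1).
Substituting y = 4 gives 13/17.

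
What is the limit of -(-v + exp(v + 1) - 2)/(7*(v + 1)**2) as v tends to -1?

Direct substitution gives 0/0.
Apply L'Hôpital: lim (e^(v + 1) - 1)/(-14*v - 14), still 0/0.
After 2 applications of L'Hôpital's rule the quotient is (e^(v + 1))/(-14); substituting v = -1 gives -1/14.

-1/14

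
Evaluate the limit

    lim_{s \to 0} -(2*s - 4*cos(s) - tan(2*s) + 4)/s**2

-2

Substitution gives 0/0; apply L'Hôpital's rule 2 times.
After differentiating numerator and denominator 2 times the quotient is (4*cos(s) - 8*tan(2*s)/cos(2*s)^2)/(-2); at s = 0 this is -2.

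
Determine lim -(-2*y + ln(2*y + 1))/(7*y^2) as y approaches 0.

Direct substitution gives 0/0.
Apply L'Hôpital: lim (-2 + 2/(2*y + 1))/(-14*y), still 0/0.
After 2 applications of L'Hôpital's rule the quotient is (-4/(2*y + 1)^2)/(-14); substituting y = 0 gives 2/7.

2/7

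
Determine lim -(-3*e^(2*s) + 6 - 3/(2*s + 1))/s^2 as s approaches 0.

Substitution gives 0/0; apply L'Hôpital's rule 2 times.
After differentiating numerator and denominator 2 times the quotient is (-12*e^(2*s) - 24/(2*s + 1)^3)/(-2); at s = 0 this is 18.

18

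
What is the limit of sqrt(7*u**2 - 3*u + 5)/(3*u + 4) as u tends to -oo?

For large |u|, √(7*u^2 - 3*u + 5) ≈ √7·|u| and the denominator ≈ 3u.
Since u → −∞, |u| = −u, giving −√7/(3) = -√(7)/3.

-√(7)/3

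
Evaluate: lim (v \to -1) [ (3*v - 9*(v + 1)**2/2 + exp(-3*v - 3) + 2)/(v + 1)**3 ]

-9/2

Direct substitution gives 0/0.
Apply L'Hôpital: lim (-9*v - 3*e^(-3*v - 3) - 6)/(3*(v + 1)^2), still 0/0.
Apply L'Hôpital: lim (9*e^(-3*v - 3) - 9)/(6*v + 6), still 0/0.
After 3 applications of L'Hôpital's rule the quotient is (-27*e^(-3*v - 3))/(6); substituting v = -1 gives -9/2.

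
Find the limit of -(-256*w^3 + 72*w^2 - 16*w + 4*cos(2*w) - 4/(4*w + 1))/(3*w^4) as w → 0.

3064/9

Substitution gives 0/0; apply L'Hôpital's rule 4 times.
After differentiating numerator and denominator 4 times the quotient is (64*cos(2*w) - 24576/(4*w + 1)^5)/(-72); at w = 0 this is 3064/9.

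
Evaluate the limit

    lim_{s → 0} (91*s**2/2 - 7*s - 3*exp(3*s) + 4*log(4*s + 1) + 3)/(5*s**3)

431/30

Substitution gives 0/0; apply L'Hôpital's rule 3 times.
After differentiating numerator and denominator 3 times the quotient is (-81*e^(3*s) + 512/(4*s + 1)^3)/(30); at s = 0 this is 431/30.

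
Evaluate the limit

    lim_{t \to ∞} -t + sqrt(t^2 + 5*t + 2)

5/2

An ∞ − ∞ form. Rationalising with the conjugate, the difference becomes (5t + 2) / (√(t^2 + 5*t + 2) + t).
For large t the denominator behaves like 2·t, so the quotient tends to 5/2 = 5/2.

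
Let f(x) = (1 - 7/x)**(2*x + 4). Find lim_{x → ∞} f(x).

e^(-14)

Let L be the limit and take ln: ln L = lim (2x + 4)·ln(1 - 7/x) = lim (2x + 4)·(-7/x + O(1/x²)) = -14.
Hence L = e^(-14).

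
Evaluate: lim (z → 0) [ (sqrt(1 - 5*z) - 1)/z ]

-5/2

A 0/0 form; rationalise with √(1 - 5z) + √1. This collapses the numerator to -5z, leaving -5/(√(1 - 5z) + √1) → -5/(2√1) = -5/2.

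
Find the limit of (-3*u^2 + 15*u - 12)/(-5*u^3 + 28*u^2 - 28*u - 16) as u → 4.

9/44

At u = 4 both the top and bottom vanish — a removable singularity. Factoring out (u - 4) from each leaves (3 - 3*u)/(-5*u^2 + 8*u + 4), which at u = 4 equals 9/44.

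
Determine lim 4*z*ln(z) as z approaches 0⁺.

0

This is a 0·(−∞) form. Rewrite as 4·ln(z) / z^(−1) and apply L'Hôpital:
the derivative quotient is 4·(1/z) / (−1·z^(−2)) = (-4/1)·z^1 → 0.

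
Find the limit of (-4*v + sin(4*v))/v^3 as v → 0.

-32/3

Direct substitution gives 0/0.
Apply L'Hôpital: lim (4*cos(4*v) - 4)/(3*v^2), still 0/0.
Apply L'Hôpital: lim (-16*sin(4*v))/(6*v), still 0/0.
After 3 applications of L'Hôpital's rule the quotient is (-64*cos(4*v))/(6); substituting v = 0 gives -32/3.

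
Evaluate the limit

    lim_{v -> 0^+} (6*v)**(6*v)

1

Base → 0⁺ and exponent → 0⁺: a 0^0 form.
Take logs: 6v·ln(6v). This is 0·(−∞); rewriting as ln(6v)/(1/(6v)) and applying L'Hôpital gives 0.
Hence the limit is e^0 = 1.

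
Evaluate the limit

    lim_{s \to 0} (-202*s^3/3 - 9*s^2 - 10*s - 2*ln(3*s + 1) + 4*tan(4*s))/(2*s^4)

81/4

Substitution gives 0/0 (the numerator vanishes to order 4).
Expand each term to order s^4: the coefficient of s^4 in 4·tan(4s) is 0 and in -2·ln(1 + 3s) is 81/2.
Lower-order terms cancel with the polynomial part, so the numerator is (81/2)·s^4 + o(s^4), and the limit is (81/2)/(2) = 81/4.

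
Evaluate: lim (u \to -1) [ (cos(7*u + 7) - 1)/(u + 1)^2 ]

-49/2

Direct substitution gives 0/0.
Apply L'Hôpital: lim (-7*sin(7*u + 7))/(2*u + 2), still 0/0.
After 2 applications of L'Hôpital's rule the quotient is (-49*cos(7*u + 7))/(2); substituting u = -1 gives -49/2.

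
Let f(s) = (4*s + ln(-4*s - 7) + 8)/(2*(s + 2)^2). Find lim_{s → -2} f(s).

Direct substitution gives 0/0.
Apply L'Hôpital: lim (4 - 4/(-4*s - 7))/(4*s + 8), still 0/0.
After 2 applications of L'Hôpital's rule the quotient is (-16/(-4*s - 7)^2)/(4); substituting s = -2 gives -4.

-4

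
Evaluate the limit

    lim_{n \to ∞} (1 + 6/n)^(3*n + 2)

Let L be the limit and take ln: ln L = lim (3n + 2)·ln(1 + 6/n) = lim (3n + 2)·(6/n + O(1/n²)) = 18.
Hence L = e^(18).

e^(18)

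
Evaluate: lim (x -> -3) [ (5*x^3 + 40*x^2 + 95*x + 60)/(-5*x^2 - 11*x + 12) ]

Since x = -3 makes numerator and denominator zero, (x + 3) divides both.
Cancelling it gives (5*x^2 + 25*x + 20)/(4 - 5*x); now plug in x = -3 to get -10/19.

-10/19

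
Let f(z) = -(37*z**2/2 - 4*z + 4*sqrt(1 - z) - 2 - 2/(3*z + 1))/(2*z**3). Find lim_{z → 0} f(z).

-215/8

Substitution gives 0/0; apply L'Hôpital's rule 3 times.
After differentiating numerator and denominator 3 times the quotient is (324/(3*z + 1)^4 - 3/(2*(1 - z)^(5/2)))/(-12); at z = 0 this is -215/8.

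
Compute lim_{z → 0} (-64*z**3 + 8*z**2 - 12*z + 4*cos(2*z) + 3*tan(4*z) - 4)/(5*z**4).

Substitution gives 0/0 (the numerator vanishes to order 4).
Expand each term to order z^4: the coefficient of z^4 in 4·cos(2z) is 8/3 and in 3·tan(4z) is 0.
Lower-order terms cancel with the polynomial part, so the numerator is (8/3)·z^4 + o(z^4), and the limit is (8/3)/(5) = 8/15.

8/15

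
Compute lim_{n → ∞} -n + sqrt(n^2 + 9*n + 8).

9/2

An ∞ − ∞ form. Rationalising with the conjugate, the difference becomes (9n + 8) / (√(n^2 + 9*n + 8) + n).
For large n the denominator behaves like 2·n, so the quotient tends to 9/2 = 9/2.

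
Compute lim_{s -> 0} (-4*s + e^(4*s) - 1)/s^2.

Direct substitution gives 0/0.
Apply L'Hôpital: lim (4*e^(4*s) - 4)/(2*s), still 0/0.
After 2 applications of L'Hôpital's rule the quotient is (16*e^(4*s))/(2); substituting s = 0 gives 8.

8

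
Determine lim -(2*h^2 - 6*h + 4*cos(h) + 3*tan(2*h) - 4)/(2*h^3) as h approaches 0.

-4

Substitution gives 0/0 (the numerator vanishes to order 3).
Expand each term to order h^3: the coefficient of h^3 in 4·cos(h) is 0 and in 3·tan(2h) is 8.
Lower-order terms cancel with the polynomial part, so the numerator is (8)·h^3 + o(h^3), and the limit is (8)/(-2) = -4.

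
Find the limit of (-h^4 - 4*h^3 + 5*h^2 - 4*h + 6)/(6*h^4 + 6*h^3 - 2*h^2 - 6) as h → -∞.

Numerator and denominator both have degree 4.
Dividing every term by h^4, all lower-order terms vanish and the limit is the ratio of leading coefficients, -1/(6) = -1/6.

-1/6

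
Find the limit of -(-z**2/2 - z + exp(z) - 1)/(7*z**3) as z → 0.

Direct substitution gives 0/0.
Apply L'Hôpital: lim (-z + e^(z) - 1)/(-21*z^2), still 0/0.
Apply L'Hôpital: lim (e^(z) - 1)/(-42*z), still 0/0.
After 3 applications of L'Hôpital's rule the quotient is (e^(z))/(-42); substituting z = 0 gives -1/42.

-1/42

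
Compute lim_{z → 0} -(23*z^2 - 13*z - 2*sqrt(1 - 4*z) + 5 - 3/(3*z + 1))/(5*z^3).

Substitution gives 0/0; apply L'Hôpital's rule 3 times.
After differentiating numerator and denominator 3 times the quotient is (486/(3*z + 1)^4 + 48/(1 - 4*z)^(5/2))/(-30); at z = 0 this is -89/5.

-89/5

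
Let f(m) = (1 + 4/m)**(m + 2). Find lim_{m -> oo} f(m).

Write it as [(1 + 4/m)^m]^(1) · (1 + 4/m)^(2). The bracketed term tends to e^(4) and the second factor to 1, so the limit is e^(4).

e^(4)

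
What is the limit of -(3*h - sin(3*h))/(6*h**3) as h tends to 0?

Direct substitution gives 0/0.
Apply L'Hôpital: lim (3 - 3*cos(3*h))/(-18*h^2), still 0/0.
Apply L'Hôpital: lim (9*sin(3*h))/(-36*h), still 0/0.
After 3 applications of L'Hôpital's rule the quotient is (27*cos(3*h))/(-36); substituting h = 0 gives -3/4.

-3/4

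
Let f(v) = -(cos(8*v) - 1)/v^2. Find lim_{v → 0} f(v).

Direct substitution gives 0/0.
Apply L'Hôpital: lim (-8*sin(8*v))/(-2*v), still 0/0.
After 2 applications of L'Hôpital's rule the quotient is (-64*cos(8*v))/(-2); substituting v = 0 gives 32.

32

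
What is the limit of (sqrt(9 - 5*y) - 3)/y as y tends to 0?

-5/6

A 0/0 form; rationalise with √(9 - 5y) + √9. This collapses the numerator to -5y, leaving -5/(√(9 - 5y) + √9) → -5/(2√9) = -5/6.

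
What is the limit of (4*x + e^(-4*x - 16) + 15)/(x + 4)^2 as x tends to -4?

Direct substitution gives 0/0.
Apply L'Hôpital: lim (4 - 4*e^(-4*x - 16))/(2*x + 8), still 0/0.
After 2 applications of L'Hôpital's rule the quotient is (16*e^(-4*x - 16))/(2); substituting x = -4 gives 8.

8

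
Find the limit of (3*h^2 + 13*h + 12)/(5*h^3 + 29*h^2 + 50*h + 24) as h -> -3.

-5/11

Since h = -3 makes numerator and denominator zero, (h + 3) divides both.
Cancelling it gives (3*h + 4)/(5*h^2 + 14*h + 8); now plug in h = -3 to get -5/11.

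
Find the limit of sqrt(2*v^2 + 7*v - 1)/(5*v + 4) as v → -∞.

-√(2)/5

For large |v|, √(2*v^2 + 7*v - 1) ≈ √2·|v| and the denominator ≈ 5v.
Since v → −∞, |v| = −v, giving −√2/(5) = -√(2)/5.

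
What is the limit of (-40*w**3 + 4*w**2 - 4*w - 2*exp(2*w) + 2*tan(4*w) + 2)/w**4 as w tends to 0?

Substitution gives 0/0 (the numerator vanishes to order 4).
Expand each term to order w^4: the coefficient of w^4 in -2·e^(2w) is -4/3 and in 2·tan(4w) is 0.
Lower-order terms cancel with the polynomial part, so the numerator is (-4/3)·w^4 + o(w^4), and the limit is (-4/3)/(1) = -4/3.

-4/3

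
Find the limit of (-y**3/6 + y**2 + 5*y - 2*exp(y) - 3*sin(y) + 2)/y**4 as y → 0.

Substitution gives 0/0 (the numerator vanishes to order 4).
Expand each term to order y^4: the coefficient of y^4 in -2·e^(y) is -1/12 and in -3·sin(y) is 0.
Lower-order terms cancel with the polynomial part, so the numerator is (-1/12)·y^4 + o(y^4), and the limit is (-1/12)/(1) = -1/12.

-1/12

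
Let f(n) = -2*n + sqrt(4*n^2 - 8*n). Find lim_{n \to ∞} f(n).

An ∞ − ∞ form. Rationalising with the conjugate, the difference becomes (-8n) / (√(4*n^2 - 8*n) + 2n).
For large n the denominator behaves like 2·2n, so the quotient tends to -8/4 = -2.

-2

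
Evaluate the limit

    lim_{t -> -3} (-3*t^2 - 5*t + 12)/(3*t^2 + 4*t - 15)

Since t = -3 makes numerator and denominator zero, (t + 3) divides both.
Cancelling it gives (4 - 3*t)/(3*t - 5); now plug in t = -3 to get -13/14.

-13/14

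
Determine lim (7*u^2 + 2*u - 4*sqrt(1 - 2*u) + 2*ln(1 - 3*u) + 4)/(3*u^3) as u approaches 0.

Substitution gives 0/0; apply L'Hôpital's rule 3 times.
After differentiating numerator and denominator 3 times the quotient is (108/(3*u - 1)^3 + 12/(1 - 2*u)^(5/2))/(18); at u = 0 this is -16/3.

-16/3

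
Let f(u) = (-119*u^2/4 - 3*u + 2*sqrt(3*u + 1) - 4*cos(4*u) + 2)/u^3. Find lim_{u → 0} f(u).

Substitution gives 0/0 (the numerator vanishes to order 3).
Expand each term to order u^3: the coefficient of u^3 in -4·cos(4u) is 0 and in 2·√(1 + 3u) is 27/8.
Lower-order terms cancel with the polynomial part, so the numerator is (27/8)·u^3 + o(u^3), and the limit is (27/8)/(1) = 27/8.

27/8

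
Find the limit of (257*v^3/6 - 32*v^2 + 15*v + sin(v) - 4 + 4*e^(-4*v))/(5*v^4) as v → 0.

Substitution gives 0/0 (the numerator vanishes to order 4).
Expand each term to order v^4: the coefficient of v^4 in sin(v) is 0 and in 4·e^(-4v) is 128/3.
Lower-order terms cancel with the polynomial part, so the numerator is (128/3)·v^4 + o(v^4), and the limit is (128/3)/(5) = 128/15.

128/15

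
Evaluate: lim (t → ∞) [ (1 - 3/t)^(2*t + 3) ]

Write it as [(1 - 3/t)^t]^(2) · (1 - 3/t)^(3). The bracketed term tends to e^(-3) and the second factor to 1, so the limit is e^(-6).

e^(-6)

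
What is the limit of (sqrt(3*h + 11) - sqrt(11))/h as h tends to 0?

3*√(11)/22

A 0/0 form; rationalise with √(11 + 3h) + √11. This collapses the numerator to 3h, leaving 3/(√(11 + 3h) + √11) → 3/(2√11) = 3*√(11)/22.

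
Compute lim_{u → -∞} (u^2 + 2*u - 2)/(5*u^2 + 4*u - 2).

1/5

Numerator and denominator both have degree 2.
Dividing every term by u^2, all lower-order terms vanish and the limit is the ratio of leading coefficients, 1/(5) = 1/5.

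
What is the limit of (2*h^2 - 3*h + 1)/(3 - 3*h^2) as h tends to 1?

At h = 1 both the top and bottom vanish — a removable singularity. Factoring out (h - 1) from each leaves (2*h - 1)/(-3*h - 3), which at h = 1 equals -1/6.

-1/6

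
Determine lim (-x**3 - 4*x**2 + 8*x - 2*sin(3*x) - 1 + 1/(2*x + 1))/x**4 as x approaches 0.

16

Substitution gives 0/0; apply L'Hôpital's rule 4 times.
After differentiating numerator and denominator 4 times the quotient is (-162*sin(3*x) + 384/(2*x + 1)^5)/(24); at x = 0 this is 16.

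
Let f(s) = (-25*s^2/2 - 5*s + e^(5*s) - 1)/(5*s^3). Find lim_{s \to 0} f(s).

25/6

Direct substitution gives 0/0.
Apply L'Hôpital: lim (-25*s + 5*e^(5*s) - 5)/(15*s^2), still 0/0.
Apply L'Hôpital: lim (25*e^(5*s) - 25)/(30*s), still 0/0.
After 3 applications of L'Hôpital's rule the quotient is (125*e^(5*s))/(30); substituting s = 0 gives 25/6.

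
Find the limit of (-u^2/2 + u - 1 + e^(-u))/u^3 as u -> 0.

-1/6

Direct substitution gives 0/0.
Apply L'Hôpital: lim (-u + 1 - e^(-u))/(3*u^2), still 0/0.
Apply L'Hôpital: lim (-1 + e^(-u))/(6*u), still 0/0.
After 3 applications of L'Hôpital's rule the quotient is (-e^(-u))/(6); substituting u = 0 gives -1/6.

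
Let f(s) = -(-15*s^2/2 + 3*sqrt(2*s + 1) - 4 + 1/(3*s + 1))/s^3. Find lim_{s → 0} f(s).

51/2

Substitution gives 0/0 (the numerator vanishes to order 3).
Expand each term to order s^3: the coefficient of s^3 in 3·√(1 + 2s) is 3/2 and in 1/(1 + 3s) is -27.
Lower-order terms cancel with the polynomial part, so the numerator is (-51/2)·s^3 + o(s^3), and the limit is (-51/2)/(-1) = 51/2.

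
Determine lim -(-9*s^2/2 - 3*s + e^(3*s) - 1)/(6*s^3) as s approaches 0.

-3/4

Direct substitution gives 0/0.
Apply L'Hôpital: lim (-9*s + 3*e^(3*s) - 3)/(-18*s^2), still 0/0.
Apply L'Hôpital: lim (9*e^(3*s) - 9)/(-36*s), still 0/0.
After 3 applications of L'Hôpital's rule the quotient is (27*e^(3*s))/(-36); substituting s = 0 gives -3/4.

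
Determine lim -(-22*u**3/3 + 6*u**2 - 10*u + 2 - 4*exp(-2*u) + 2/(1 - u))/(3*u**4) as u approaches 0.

Substitution gives 0/0 (the numerator vanishes to order 4).
Expand each term to order u^4: the coefficient of u^4 in 2·1/(1 - u) is 2 and in -4·e^(-2u) is -8/3.
Lower-order terms cancel with the polynomial part, so the numerator is (-2/3)·u^4 + o(u^4), and the limit is (-2/3)/(-3) = 2/9.

2/9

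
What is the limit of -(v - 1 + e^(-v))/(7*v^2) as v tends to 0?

-1/14

Direct substitution gives 0/0.
Apply L'Hôpital: lim (1 - e^(-v))/(-14*v), still 0/0.
After 2 applications of L'Hôpital's rule the quotient is (e^(-v))/(-14); substituting v = 0 gives -1/14.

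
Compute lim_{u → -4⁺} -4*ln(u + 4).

∞

As u → -4⁺, u + 4 → 0⁺ and ln(u + 4) → −∞.
Multiplying by -4 gives ∞.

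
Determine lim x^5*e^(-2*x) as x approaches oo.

Write as x^5/e^{2x}, an ∞/∞ form.
Exponential growth dominates any polynomial, so repeated L'Hôpital (or the standard result) gives 0.

0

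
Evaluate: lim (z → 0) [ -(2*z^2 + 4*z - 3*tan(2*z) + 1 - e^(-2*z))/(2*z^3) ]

10/3

Substitution gives 0/0 (the numerator vanishes to order 3).
Expand each term to order z^3: the coefficient of z^3 in −e^(-2z) is 4/3 and in -3·tan(2z) is -8.
Lower-order terms cancel with the polynomial part, so the numerator is (-20/3)·z^3 + o(z^3), and the limit is (-20/3)/(-2) = 10/3.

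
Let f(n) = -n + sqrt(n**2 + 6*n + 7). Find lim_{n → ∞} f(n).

This has the form ∞ − ∞. Multiply and divide by the conjugate √(n^2 + 6*n + 7) + n.
That gives (6n + 7) / (√(n^2 + 6*n + 7) + n).
Divide numerator and denominator by n: the limit is 6/(2·1) = 3.

3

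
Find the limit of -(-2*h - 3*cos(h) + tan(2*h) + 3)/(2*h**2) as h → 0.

Substitution gives 0/0 (the numerator vanishes to order 2).
Expand each term to order h^2: the coefficient of h^2 in -3·cos(h) is 3/2 and in tan(2h) is 0.
Lower-order terms cancel with the polynomial part, so the numerator is (3/2)·h^2 + o(h^2), and the limit is (3/2)/(-2) = -3/4.

-3/4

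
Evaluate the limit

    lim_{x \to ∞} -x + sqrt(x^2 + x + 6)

This has the form ∞ − ∞. Multiply and divide by the conjugate √(x^2 + x + 6) + x.
That gives (x + 6) / (√(x^2 + x + 6) + x).
Divide numerator and denominator by x: the limit is 1/(2·1) = 1/2.

1/2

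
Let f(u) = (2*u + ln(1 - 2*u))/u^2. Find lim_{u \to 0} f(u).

-2

Direct substitution gives 0/0.
Apply L'Hôpital: lim (2 - 2/(1 - 2*u))/(2*u), still 0/0.
After 2 applications of L'Hôpital's rule the quotient is (-4/(1 - 2*u)^2)/(2); substituting u = 0 gives -2.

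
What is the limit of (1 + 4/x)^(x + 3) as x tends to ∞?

e^(4)

Write it as [(1 + 4/x)^x]^(1) · (1 + 4/x)^(3). The bracketed term tends to e^(4) and the second factor to 1, so the limit is e^(4).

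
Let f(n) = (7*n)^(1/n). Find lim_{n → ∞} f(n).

1

Base → ∞ and exponent → 0: an ∞^0 form.
Take logs: (1/n)·ln(7·n^1) = (ln 7 + 1·ln n)/n → 0.
So the limit is e^0 = 1.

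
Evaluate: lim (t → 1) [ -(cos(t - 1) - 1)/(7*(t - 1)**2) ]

Direct substitution gives 0/0.
Apply L'Hôpital: lim (-sin(t - 1))/(14 - 14*t), still 0/0.
After 2 applications of L'Hôpital's rule the quotient is (-cos(t - 1))/(-14); substituting t = 1 gives 1/14.

1/14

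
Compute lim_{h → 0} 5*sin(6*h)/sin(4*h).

15/2

Substitution gives 0/0.
Divide numerator and denominator by h: sin(6h)/h → 6 and sin(4h)/h → 4, so the limit is 5·6/4 = 15/2.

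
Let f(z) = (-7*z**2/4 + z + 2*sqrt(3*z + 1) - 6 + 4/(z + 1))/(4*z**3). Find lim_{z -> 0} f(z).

Substitution gives 0/0; apply L'Hôpital's rule 3 times.
After differentiating numerator and denominator 3 times the quotient is (81/(4*(3*z + 1)^(5/2)) - 24/(z + 1)^4)/(24); at z = 0 this is -5/32.

-5/32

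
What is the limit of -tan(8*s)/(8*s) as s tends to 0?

Substitution gives 0/0.
Since tan(u)/u → 1 as u → 0, tan(8s)/(8s) → 1 and the limit is 8/(-8) = -1.

-1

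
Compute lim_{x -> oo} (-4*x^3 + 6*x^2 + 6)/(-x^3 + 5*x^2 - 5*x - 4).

Numerator and denominator both have degree 3.
Dividing every term by x^3, all lower-order terms vanish and the limit is the ratio of leading coefficients, -4/(-1) = 4.

4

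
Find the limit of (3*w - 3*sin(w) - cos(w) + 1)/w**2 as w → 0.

1/2

Substitution gives 0/0 (the numerator vanishes to order 2).
Expand each term to order w^2: the coefficient of w^2 in −cos(w) is 1/2 and in -3·sin(w) is 0.
Lower-order terms cancel with the polynomial part, so the numerator is (1/2)·w^2 + o(w^2), and the limit is (1/2)/(1) = 1/2.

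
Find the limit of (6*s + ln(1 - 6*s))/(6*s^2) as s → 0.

-3

Direct substitution gives 0/0.
Apply L'Hôpital: lim (6 - 6/(1 - 6*s))/(12*s), still 0/0.
After 2 applications of L'Hôpital's rule the quotient is (-36/(1 - 6*s)^2)/(12); substituting s = 0 gives -3.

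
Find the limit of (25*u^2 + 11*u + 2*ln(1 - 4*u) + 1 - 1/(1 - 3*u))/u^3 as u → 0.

-209/3

Substitution gives 0/0 (the numerator vanishes to order 3).
Expand each term to order u^3: the coefficient of u^3 in 2·ln(1 - 4u) is -128/3 and in −1/(1 - 3u) is -27.
Lower-order terms cancel with the polynomial part, so the numerator is (-209/3)·u^3 + o(u^3), and the limit is (-209/3)/(1) = -209/3.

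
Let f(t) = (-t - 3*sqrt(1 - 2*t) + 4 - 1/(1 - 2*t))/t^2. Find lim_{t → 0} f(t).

-5/2

Substitution gives 0/0; apply L'Hôpital's rule 2 times.
After differentiating numerator and denominator 2 times the quotient is (8/(2*t - 1)^3 - 3*(2*t - 1)^3/(1 - 2*t)^(9/2))/(2); at t = 0 this is -5/2.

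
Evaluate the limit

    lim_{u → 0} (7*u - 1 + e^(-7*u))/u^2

Direct substitution gives 0/0.
Apply L'Hôpital: lim (7 - 7*e^(-7*u))/(2*u), still 0/0.
After 2 applications of L'Hôpital's rule the quotient is (49*e^(-7*u))/(2); substituting u = 0 gives 49/2.

49/2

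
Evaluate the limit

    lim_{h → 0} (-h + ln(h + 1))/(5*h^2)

-1/10

Direct substitution gives 0/0.
Apply L'Hôpital: lim (-1 + 1/(h + 1))/(10*h), still 0/0.
After 2 applications of L'Hôpital's rule the quotient is (-1/(h + 1)^2)/(10); substituting h = 0 gives -1/10.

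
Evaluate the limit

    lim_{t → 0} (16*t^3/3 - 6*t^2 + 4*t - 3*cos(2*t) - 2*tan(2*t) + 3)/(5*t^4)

Substitution gives 0/0; apply L'Hôpital's rule 4 times.
After differentiating numerator and denominator 4 times the quotient is (-48*cos(2*t) - 768*tan(2*t)^5 - 1280*tan(2*t)^3 - 512*tan(2*t))/(120); at t = 0 this is -2/5.

-2/5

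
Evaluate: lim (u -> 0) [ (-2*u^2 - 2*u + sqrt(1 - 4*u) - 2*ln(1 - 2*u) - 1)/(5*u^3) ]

Substitution gives 0/0 (the numerator vanishes to order 3).
Expand each term to order u^3: the coefficient of u^3 in √(1 - 4u) is -4 and in -2·ln(1 - 2u) is 16/3.
Lower-order terms cancel with the polynomial part, so the numerator is (4/3)·u^3 + o(u^3), and the limit is (4/3)/(5) = 4/15.

4/15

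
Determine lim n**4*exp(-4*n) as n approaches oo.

Write as n^4/e^{4n}, an ∞/∞ form.
Exponential growth dominates any polynomial, so repeated L'Hôpital (or the standard result) gives 0.

0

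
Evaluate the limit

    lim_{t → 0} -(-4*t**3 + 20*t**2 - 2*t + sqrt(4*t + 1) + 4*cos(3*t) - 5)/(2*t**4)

-7/4

Substitution gives 0/0; apply L'Hôpital's rule 4 times.
After differentiating numerator and denominator 4 times the quotient is (324*cos(3*t) - 240/(4*t + 1)^(7/2))/(-48); at t = 0 this is -7/4.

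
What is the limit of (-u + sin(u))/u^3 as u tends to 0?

Direct substitution gives 0/0.
Apply L'Hôpital: lim (cos(u) - 1)/(3*u^2), still 0/0.
Apply L'Hôpital: lim (-sin(u))/(6*u), still 0/0.
After 3 applications of L'Hôpital's rule the quotient is (-cos(u))/(6); substituting u = 0 gives -1/6.

-1/6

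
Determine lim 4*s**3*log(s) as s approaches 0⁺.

This is a 0·(−∞) form. Rewrite as 4·ln(s) / s^(−3) and apply L'Hôpital:
the derivative quotient is 4·(1/s) / (−3·s^(−4)) = (-4/3)·s^3 → 0.

0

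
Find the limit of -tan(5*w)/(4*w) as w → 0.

Substitution gives 0/0.
Since tan(u)/u → 1 as u → 0, tan(5w)/(5w) → 1 and the limit is 5/(-4) = -5/4.

-5/4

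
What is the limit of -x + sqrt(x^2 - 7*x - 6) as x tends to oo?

An ∞ − ∞ form. Rationalising with the conjugate, the difference becomes (-7x - 6) / (√(x^2 - 7*x - 6) + x).
For large x the denominator behaves like 2·x, so the quotient tends to -7/2 = -7/2.

-7/2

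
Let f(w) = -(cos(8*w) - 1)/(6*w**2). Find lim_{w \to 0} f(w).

Direct substitution gives 0/0.
Apply L'Hôpital: lim (-8*sin(8*w))/(-12*w), still 0/0.
After 2 applications of L'Hôpital's rule the quotient is (-64*cos(8*w))/(-12); substituting w = 0 gives 16/3.

16/3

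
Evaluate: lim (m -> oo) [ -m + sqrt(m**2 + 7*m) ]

7/2

This has the form ∞ − ∞. Multiply and divide by the conjugate √(m^2 + 7*m) + m.
That gives (7m) / (√(m^2 + 7*m) + m).
Divide numerator and denominator by m: the limit is 7/(2·1) = 7/2.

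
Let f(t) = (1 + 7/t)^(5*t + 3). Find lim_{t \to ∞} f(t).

The base → 1 and the exponent → ∞: a 1^∞ form.
Take logarithms: (5t + 3)·ln(1 + 7/t). Since ln(1+u) ~ u for small u, this behaves like (5t)·(7/t) → 35.
So the limit is e^(35).

e^(35)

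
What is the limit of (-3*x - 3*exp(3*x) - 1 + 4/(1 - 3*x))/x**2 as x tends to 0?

Substitution gives 0/0; apply L'Hôpital's rule 2 times.
After differentiating numerator and denominator 2 times the quotient is (-27*e^(3*x) - 72/(3*x - 1)^3)/(2); at x = 0 this is 45/2.

45/2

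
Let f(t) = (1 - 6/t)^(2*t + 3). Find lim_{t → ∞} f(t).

The base → 1 and the exponent → ∞: a 1^∞ form.
Take logarithms: (2t + 3)·ln(1 - 6/t). Since ln(1+u) ~ u for small u, this behaves like (2t)·(-6/t) → -12.
So the limit is e^(-12).

e^(-12)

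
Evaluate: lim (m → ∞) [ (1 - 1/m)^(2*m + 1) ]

The base → 1 and the exponent → ∞: a 1^∞ form.
Take logarithms: (2m + 1)·ln(1 - 1/m). Since ln(1+u) ~ u for small u, this behaves like (2m)·(-1/m) → -2.
So the limit is e^(-2).

e^(-2)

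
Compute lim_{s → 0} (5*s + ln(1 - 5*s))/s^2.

Direct substitution gives 0/0.
Apply L'Hôpital: lim (5 - 5/(1 - 5*s))/(2*s), still 0/0.
After 2 applications of L'Hôpital's rule the quotient is (-25/(1 - 5*s)^2)/(2); substituting s = 0 gives -25/2.

-25/2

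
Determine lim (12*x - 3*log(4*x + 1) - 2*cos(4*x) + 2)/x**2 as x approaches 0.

40

Substitution gives 0/0 (the numerator vanishes to order 2).
Expand each term to order x^2: the coefficient of x^2 in -2·cos(4x) is 16 and in -3·ln(1 + 4x) is 24.
Lower-order terms cancel with the polynomial part, so the numerator is (40)·x^2 + o(x^2), and the limit is (40)/(1) = 40.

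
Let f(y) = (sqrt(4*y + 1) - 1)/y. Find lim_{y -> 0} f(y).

2

Substitution gives 0/0. Multiply numerator and denominator by the conjugate √(1 + 4y) + √1.
The numerator becomes (1 + 4y) − 1 = 4y, so the expression simplifies to 4/(√(1 + 4y) + √1).
Letting y → 0 gives 4/(2√1) = 2.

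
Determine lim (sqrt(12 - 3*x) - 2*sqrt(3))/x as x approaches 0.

-√(3)/4

A 0/0 form; rationalise with √(12 - 3x) + √12. This collapses the numerator to -3x, leaving -3/(√(12 - 3x) + √12) → -3/(2√12) = -√(3)/4.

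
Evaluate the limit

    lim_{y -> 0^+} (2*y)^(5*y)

Base → 0⁺ and exponent → 0⁺: a 0^0 form.
Take logs: 5y·ln(2y). This is 0·(−∞); rewriting as ln(2y)/(1/(5y)) and applying L'Hôpital gives 0.
Hence the limit is e^0 = 1.

1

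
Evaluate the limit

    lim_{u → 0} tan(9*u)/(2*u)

9/2

Substitution gives 0/0.
Since tan(θ)/θ → 1 as θ → 0, tan(9u)/(9u) → 1 and the limit is 9/2.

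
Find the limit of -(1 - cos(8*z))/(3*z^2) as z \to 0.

Substitution gives 0/0.
Use (1 − cos u)/u² → 1/2 with u = 8z: the limit is 8²/(2·(-3)) = -32/3.

-32/3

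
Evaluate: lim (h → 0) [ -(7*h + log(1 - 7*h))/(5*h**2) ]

Direct substitution gives 0/0.
Apply L'Hôpital: lim (7 - 7/(1 - 7*h))/(-10*h), still 0/0.
After 2 applications of L'Hôpital's rule the quotient is (-49/(1 - 7*h)^2)/(-10); substituting h = 0 gives 49/10.

49/10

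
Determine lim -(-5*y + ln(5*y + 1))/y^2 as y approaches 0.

Direct substitution gives 0/0.
Apply L'Hôpital: lim (-5 + 5/(5*y + 1))/(-2*y), still 0/0.
After 2 applications of L'Hôpital's rule the quotient is (-25/(5*y + 1)^2)/(-2); substituting y = 0 gives 25/2.

25/2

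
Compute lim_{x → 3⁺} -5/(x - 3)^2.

-∞

As x → 3⁺, (x - 3) → 0⁺, so (x - 3)^2 → 0⁺ and -5/(x - 3)^2 → -∞.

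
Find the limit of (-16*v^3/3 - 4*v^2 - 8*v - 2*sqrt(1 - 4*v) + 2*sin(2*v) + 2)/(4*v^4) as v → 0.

5

Substitution gives 0/0; apply L'Hôpital's rule 4 times.
After differentiating numerator and denominator 4 times the quotient is (32*sin(2*v) + 480/(1 - 4*v)^(7/2))/(96); at v = 0 this is 5.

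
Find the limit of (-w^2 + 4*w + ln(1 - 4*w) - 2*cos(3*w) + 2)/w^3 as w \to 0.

Substitution gives 0/0 (the numerator vanishes to order 3).
Expand each term to order w^3: the coefficient of w^3 in -2·cos(3w) is 0 and in ln(1 - 4w) is -64/3.
Lower-order terms cancel with the polynomial part, so the numerator is (-64/3)·w^3 + o(w^3), and the limit is (-64/3)/(1) = -64/3.

-64/3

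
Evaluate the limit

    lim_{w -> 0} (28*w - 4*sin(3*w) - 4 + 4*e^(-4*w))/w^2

Substitution gives 0/0; apply L'Hôpital's rule 2 times.
After differentiating numerator and denominator 2 times the quotient is (36*sin(3*w) + 64*e^(-4*w))/(2); at w = 0 this is 32.

32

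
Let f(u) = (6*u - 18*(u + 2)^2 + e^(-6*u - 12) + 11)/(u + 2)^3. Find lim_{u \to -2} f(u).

Direct substitution gives 0/0.
Apply L'Hôpital: lim (-36*u - 6*e^(-6*u - 12) - 66)/(3*(u + 2)^2), still 0/0.
Apply L'Hôpital: lim (36*e^(-6*u - 12) - 36)/(6*u + 12), still 0/0.
After 3 applications of L'Hôpital's rule the quotient is (-216*e^(-6*u - 12))/(6); substituting u = -2 gives -36.

-36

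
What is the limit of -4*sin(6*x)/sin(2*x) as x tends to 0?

-12

Substitution gives 0/0.
Divide numerator and denominator by x: sin(6x)/x → 6 and sin(2x)/x → 2, so the limit is -4·6/2 = -12.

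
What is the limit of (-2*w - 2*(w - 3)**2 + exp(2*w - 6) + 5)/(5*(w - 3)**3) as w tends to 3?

Direct substitution gives 0/0.
Apply L'Hôpital: lim (-4*w + 2*e^(2*w - 6) + 10)/(15*(w - 3)^2), still 0/0.
Apply L'Hôpital: lim (4*e^(2*w - 6) - 4)/(30*w - 90), still 0/0.
After 3 applications of L'Hôpital's rule the quotient is (8*e^(2*w - 6))/(30); substituting w = 3 gives 4/15.

4/15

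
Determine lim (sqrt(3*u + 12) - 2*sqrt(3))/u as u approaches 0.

√(3)/4

A 0/0 form; rationalise with √(12 + 3u) + √12. This collapses the numerator to 3u, leaving 3/(√(12 + 3u) + √12) → 3/(2√12) = √(3)/4.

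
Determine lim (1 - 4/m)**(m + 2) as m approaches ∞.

Write it as [(1 - 4/m)^m]^(1) · (1 - 4/m)^(2). The bracketed term tends to e^(-4) and the second factor to 1, so the limit is e^(-4).

e^(-4)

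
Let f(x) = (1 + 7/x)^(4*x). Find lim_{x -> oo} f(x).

Let L be the limit and take ln: ln L = lim (4x)·ln(1 + 7/x) = lim (4x)·(7/x + O(1/x²)) = 28.
Hence L = e^(28).

e^(28)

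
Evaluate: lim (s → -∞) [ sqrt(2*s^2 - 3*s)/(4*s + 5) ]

-√(2)/4

For large |s|, √(2*s^2 - 3*s) ≈ √2·|s| and the denominator ≈ 4s.
Since s → −∞, |s| = −s, giving −√2/(4) = -√(2)/4.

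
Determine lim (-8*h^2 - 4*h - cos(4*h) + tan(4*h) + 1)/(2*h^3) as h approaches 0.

32/3

Substitution gives 0/0 (the numerator vanishes to order 3).
Expand each term to order h^3: the coefficient of h^3 in tan(4h) is 64/3 and in −cos(4h) is 0.
Lower-order terms cancel with the polynomial part, so the numerator is (64/3)·h^3 + o(h^3), and the limit is (64/3)/(2) = 32/3.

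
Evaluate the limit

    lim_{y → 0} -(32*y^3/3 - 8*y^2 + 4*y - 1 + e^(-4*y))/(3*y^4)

-32/9

Direct substitution gives 0/0.
Apply L'Hôpital: lim (32*y^2 - 16*y + 4 - 4*e^(-4*y))/(-12*y^3), still 0/0.
Apply L'Hôpital: lim (64*y - 16 + 16*e^(-4*y))/(-36*y^2), still 0/0.
Apply L'Hôpital: lim (64 - 64*e^(-4*y))/(-72*y), still 0/0.
After 4 applications of L'Hôpital's rule the quotient is (256*e^(-4*y))/(-72); substituting y = 0 gives -32/9.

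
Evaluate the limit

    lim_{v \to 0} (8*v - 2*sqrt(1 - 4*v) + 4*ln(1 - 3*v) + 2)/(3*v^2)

Substitution gives 0/0 (the numerator vanishes to order 2).
Expand each term to order v^2: the coefficient of v^2 in -2·√(1 - 4v) is 4 and in 4·ln(1 - 3v) is -18.
Lower-order terms cancel with the polynomial part, so the numerator is (-14)·v^2 + o(v^2), and the limit is (-14)/(3) = -14/3.

-14/3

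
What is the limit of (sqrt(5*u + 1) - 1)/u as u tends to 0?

5/2

Substitution gives 0/0. Multiply numerator and denominator by the conjugate √(1 + 5u) + √1.
The numerator becomes (1 + 5u) − 1 = 5u, so the expression simplifies to 5/(√(1 + 5u) + √1).
Letting u → 0 gives 5/(2√1) = 5/2.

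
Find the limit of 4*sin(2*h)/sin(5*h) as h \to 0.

8/5

Substitution gives 0/0.
Divide numerator and denominator by h: sin(2h)/h → 2 and sin(5h)/h → 5, so the limit is 4·2/5 = 8/5.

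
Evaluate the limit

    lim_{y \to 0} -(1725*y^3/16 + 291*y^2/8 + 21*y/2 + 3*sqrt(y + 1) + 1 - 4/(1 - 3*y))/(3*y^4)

Substitution gives 0/0; apply L'Hôpital's rule 4 times.
After differentiating numerator and denominator 4 times the quotient is (7776/(3*y - 1)^5 - 45/(16*(y + 1)^(7/2)))/(-72); at y = 0 this is 13829/128.

13829/128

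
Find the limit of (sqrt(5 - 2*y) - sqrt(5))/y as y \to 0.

-√(5)/5

Substitution gives 0/0. Multiply numerator and denominator by the conjugate √(5 - 2y) + √5.
The numerator becomes (5 - 2y) − 5 = -2y, so the expression simplifies to -2/(√(5 - 2y) + √5).
Letting y → 0 gives -2/(2√5) = -√(5)/5.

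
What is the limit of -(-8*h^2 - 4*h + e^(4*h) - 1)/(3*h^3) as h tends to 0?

Direct substitution gives 0/0.
Apply L'Hôpital: lim (-16*h + 4*e^(4*h) - 4)/(-9*h^2), still 0/0.
Apply L'Hôpital: lim (16*e^(4*h) - 16)/(-18*h), still 0/0.
After 3 applications of L'Hôpital's rule the quotient is (64*e^(4*h))/(-18); substituting h = 0 gives -32/9.

-32/9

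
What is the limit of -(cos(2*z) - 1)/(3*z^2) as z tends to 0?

2/3

Direct substitution gives 0/0.
Apply L'Hôpital: lim (-2*sin(2*z))/(-6*z), still 0/0.
After 2 applications of L'Hôpital's rule the quotient is (-4*cos(2*z))/(-6); substituting z = 0 gives 2/3.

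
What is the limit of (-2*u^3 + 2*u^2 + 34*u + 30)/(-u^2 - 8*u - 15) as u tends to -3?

At u = -3 both the top and bottom vanish — a removable singularity. Factoring out (u + 3) from each leaves (-2*u^2 + 8*u + 10)/(-u - 5), which at u = -3 equals 16.

16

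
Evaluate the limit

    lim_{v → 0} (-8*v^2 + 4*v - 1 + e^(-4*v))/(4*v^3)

Direct substitution gives 0/0.
Apply L'Hôpital: lim (-16*v + 4 - 4*e^(-4*v))/(12*v^2), still 0/0.
Apply L'Hôpital: lim (-16 + 16*e^(-4*v))/(24*v), still 0/0.
After 3 applications of L'Hôpital's rule the quotient is (-64*e^(-4*v))/(24); substituting v = 0 gives -8/3.

-8/3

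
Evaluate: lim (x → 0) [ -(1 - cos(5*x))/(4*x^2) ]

Substitution gives 0/0.
Use (1 − cos u)/u² → 1/2 with u = 5x: the limit is 5²/(2·(-4)) = -25/8.

-25/8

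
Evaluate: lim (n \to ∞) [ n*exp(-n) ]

Write as n^1/e^{1n}, an ∞/∞ form.
Exponential growth dominates any polynomial, so repeated L'Hôpital (or the standard result) gives 0.

0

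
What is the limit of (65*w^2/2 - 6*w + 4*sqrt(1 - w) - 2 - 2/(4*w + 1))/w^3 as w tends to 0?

511/4

Substitution gives 0/0; apply L'Hôpital's rule 3 times.
After differentiating numerator and denominator 3 times the quotient is (768/(4*w + 1)^4 - 3/(2*(1 - w)^(5/2)))/(6); at w = 0 this is 511/4.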